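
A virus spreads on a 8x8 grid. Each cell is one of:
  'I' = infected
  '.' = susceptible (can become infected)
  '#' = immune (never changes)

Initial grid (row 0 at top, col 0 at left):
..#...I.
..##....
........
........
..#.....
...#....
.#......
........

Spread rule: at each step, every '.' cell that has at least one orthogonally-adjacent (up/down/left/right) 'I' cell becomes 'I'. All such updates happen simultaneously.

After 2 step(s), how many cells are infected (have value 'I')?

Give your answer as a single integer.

Step 0 (initial): 1 infected
Step 1: +3 new -> 4 infected
Step 2: +4 new -> 8 infected

Answer: 8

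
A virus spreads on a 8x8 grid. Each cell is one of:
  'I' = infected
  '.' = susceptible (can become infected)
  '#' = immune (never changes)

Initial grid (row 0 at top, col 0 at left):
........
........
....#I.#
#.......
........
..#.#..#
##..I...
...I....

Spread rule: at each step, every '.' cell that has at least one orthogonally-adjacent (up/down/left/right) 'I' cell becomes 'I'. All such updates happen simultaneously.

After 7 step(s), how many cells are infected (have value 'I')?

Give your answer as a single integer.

Step 0 (initial): 3 infected
Step 1: +7 new -> 10 infected
Step 2: +12 new -> 22 infected
Step 3: +13 new -> 35 infected
Step 4: +8 new -> 43 infected
Step 5: +5 new -> 48 infected
Step 6: +5 new -> 53 infected
Step 7: +3 new -> 56 infected

Answer: 56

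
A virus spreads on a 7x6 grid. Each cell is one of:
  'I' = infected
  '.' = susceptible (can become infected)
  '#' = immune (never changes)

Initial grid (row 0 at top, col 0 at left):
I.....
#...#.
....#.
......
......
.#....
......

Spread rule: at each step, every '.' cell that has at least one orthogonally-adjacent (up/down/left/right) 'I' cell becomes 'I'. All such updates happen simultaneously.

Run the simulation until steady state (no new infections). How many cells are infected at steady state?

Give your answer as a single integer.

Step 0 (initial): 1 infected
Step 1: +1 new -> 2 infected
Step 2: +2 new -> 4 infected
Step 3: +3 new -> 7 infected
Step 4: +5 new -> 12 infected
Step 5: +5 new -> 17 infected
Step 6: +4 new -> 21 infected
Step 7: +5 new -> 26 infected
Step 8: +5 new -> 31 infected
Step 9: +4 new -> 35 infected
Step 10: +2 new -> 37 infected
Step 11: +1 new -> 38 infected
Step 12: +0 new -> 38 infected

Answer: 38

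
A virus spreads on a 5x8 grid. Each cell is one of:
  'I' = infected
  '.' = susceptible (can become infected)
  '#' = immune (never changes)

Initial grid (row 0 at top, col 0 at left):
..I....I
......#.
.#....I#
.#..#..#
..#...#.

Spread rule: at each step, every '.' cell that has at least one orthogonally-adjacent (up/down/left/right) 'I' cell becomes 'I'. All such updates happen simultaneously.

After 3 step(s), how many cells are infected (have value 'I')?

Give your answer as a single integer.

Step 0 (initial): 3 infected
Step 1: +7 new -> 10 infected
Step 2: +9 new -> 19 infected
Step 3: +5 new -> 24 infected

Answer: 24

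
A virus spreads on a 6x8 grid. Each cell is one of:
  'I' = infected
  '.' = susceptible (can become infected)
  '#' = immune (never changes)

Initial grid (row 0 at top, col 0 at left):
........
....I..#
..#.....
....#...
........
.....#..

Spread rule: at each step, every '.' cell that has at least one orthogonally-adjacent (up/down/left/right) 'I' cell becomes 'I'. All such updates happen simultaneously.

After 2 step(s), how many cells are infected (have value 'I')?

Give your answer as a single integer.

Answer: 11

Derivation:
Step 0 (initial): 1 infected
Step 1: +4 new -> 5 infected
Step 2: +6 new -> 11 infected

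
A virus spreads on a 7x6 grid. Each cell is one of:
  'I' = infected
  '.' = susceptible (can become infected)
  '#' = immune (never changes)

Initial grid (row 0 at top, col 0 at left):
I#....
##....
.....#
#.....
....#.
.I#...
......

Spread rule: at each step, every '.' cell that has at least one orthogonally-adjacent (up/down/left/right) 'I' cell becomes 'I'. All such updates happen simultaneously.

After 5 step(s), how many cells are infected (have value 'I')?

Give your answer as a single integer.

Answer: 24

Derivation:
Step 0 (initial): 2 infected
Step 1: +3 new -> 5 infected
Step 2: +5 new -> 10 infected
Step 3: +4 new -> 14 infected
Step 4: +5 new -> 19 infected
Step 5: +5 new -> 24 infected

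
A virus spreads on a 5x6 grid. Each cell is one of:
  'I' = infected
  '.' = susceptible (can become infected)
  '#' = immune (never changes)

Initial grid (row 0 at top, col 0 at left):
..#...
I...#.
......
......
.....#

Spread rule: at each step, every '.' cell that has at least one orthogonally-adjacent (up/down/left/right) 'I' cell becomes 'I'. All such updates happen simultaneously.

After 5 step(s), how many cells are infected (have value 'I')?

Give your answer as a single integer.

Answer: 20

Derivation:
Step 0 (initial): 1 infected
Step 1: +3 new -> 4 infected
Step 2: +4 new -> 8 infected
Step 3: +4 new -> 12 infected
Step 4: +4 new -> 16 infected
Step 5: +4 new -> 20 infected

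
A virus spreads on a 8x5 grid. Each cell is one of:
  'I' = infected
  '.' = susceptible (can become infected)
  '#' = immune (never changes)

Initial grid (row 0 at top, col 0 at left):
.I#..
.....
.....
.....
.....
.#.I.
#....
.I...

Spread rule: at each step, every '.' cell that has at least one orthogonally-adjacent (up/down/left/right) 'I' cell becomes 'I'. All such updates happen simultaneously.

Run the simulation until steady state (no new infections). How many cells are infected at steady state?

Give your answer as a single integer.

Answer: 37

Derivation:
Step 0 (initial): 3 infected
Step 1: +9 new -> 12 infected
Step 2: +9 new -> 21 infected
Step 3: +9 new -> 30 infected
Step 4: +5 new -> 35 infected
Step 5: +2 new -> 37 infected
Step 6: +0 new -> 37 infected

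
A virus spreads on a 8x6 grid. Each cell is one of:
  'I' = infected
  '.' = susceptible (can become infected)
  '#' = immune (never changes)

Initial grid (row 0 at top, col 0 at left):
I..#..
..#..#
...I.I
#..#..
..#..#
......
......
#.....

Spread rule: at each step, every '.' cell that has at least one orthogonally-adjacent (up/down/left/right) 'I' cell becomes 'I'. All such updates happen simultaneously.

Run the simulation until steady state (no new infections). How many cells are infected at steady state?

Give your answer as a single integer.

Step 0 (initial): 3 infected
Step 1: +6 new -> 9 infected
Step 2: +7 new -> 16 infected
Step 3: +3 new -> 19 infected
Step 4: +4 new -> 23 infected
Step 5: +5 new -> 28 infected
Step 6: +6 new -> 34 infected
Step 7: +5 new -> 39 infected
Step 8: +1 new -> 40 infected
Step 9: +0 new -> 40 infected

Answer: 40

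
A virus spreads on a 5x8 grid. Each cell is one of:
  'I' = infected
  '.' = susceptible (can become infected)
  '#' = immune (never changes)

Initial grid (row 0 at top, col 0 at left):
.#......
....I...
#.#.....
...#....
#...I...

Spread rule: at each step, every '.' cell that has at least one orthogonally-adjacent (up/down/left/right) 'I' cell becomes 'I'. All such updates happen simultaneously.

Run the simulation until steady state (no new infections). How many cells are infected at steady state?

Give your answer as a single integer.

Answer: 35

Derivation:
Step 0 (initial): 2 infected
Step 1: +7 new -> 9 infected
Step 2: +9 new -> 18 infected
Step 3: +9 new -> 27 infected
Step 4: +6 new -> 33 infected
Step 5: +2 new -> 35 infected
Step 6: +0 new -> 35 infected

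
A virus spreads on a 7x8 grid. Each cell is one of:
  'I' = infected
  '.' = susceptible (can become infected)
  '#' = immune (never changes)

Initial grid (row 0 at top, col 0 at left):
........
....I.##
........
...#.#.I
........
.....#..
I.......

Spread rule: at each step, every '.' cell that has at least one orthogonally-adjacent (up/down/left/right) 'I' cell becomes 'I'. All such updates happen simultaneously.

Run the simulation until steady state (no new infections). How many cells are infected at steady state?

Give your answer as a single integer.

Step 0 (initial): 3 infected
Step 1: +9 new -> 12 infected
Step 2: +12 new -> 24 infected
Step 3: +12 new -> 36 infected
Step 4: +13 new -> 49 infected
Step 5: +2 new -> 51 infected
Step 6: +0 new -> 51 infected

Answer: 51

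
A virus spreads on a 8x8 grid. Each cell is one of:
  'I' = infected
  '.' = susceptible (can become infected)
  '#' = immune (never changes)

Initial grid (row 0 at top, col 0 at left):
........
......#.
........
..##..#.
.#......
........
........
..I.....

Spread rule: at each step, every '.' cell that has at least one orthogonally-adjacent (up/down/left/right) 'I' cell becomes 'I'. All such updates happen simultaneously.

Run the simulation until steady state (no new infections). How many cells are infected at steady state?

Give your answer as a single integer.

Answer: 59

Derivation:
Step 0 (initial): 1 infected
Step 1: +3 new -> 4 infected
Step 2: +5 new -> 9 infected
Step 3: +6 new -> 15 infected
Step 4: +5 new -> 20 infected
Step 5: +5 new -> 25 infected
Step 6: +5 new -> 30 infected
Step 7: +6 new -> 36 infected
Step 8: +6 new -> 42 infected
Step 9: +8 new -> 50 infected
Step 10: +5 new -> 55 infected
Step 11: +3 new -> 58 infected
Step 12: +1 new -> 59 infected
Step 13: +0 new -> 59 infected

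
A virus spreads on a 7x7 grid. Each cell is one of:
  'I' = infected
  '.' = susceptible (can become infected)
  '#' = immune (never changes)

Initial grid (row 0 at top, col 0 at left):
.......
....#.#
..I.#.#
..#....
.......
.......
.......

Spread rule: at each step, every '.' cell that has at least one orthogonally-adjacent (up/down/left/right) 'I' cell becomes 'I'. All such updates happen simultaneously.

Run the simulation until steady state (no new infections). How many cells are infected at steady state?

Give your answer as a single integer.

Step 0 (initial): 1 infected
Step 1: +3 new -> 4 infected
Step 2: +6 new -> 10 infected
Step 3: +7 new -> 17 infected
Step 4: +8 new -> 25 infected
Step 5: +9 new -> 34 infected
Step 6: +7 new -> 41 infected
Step 7: +2 new -> 43 infected
Step 8: +1 new -> 44 infected
Step 9: +0 new -> 44 infected

Answer: 44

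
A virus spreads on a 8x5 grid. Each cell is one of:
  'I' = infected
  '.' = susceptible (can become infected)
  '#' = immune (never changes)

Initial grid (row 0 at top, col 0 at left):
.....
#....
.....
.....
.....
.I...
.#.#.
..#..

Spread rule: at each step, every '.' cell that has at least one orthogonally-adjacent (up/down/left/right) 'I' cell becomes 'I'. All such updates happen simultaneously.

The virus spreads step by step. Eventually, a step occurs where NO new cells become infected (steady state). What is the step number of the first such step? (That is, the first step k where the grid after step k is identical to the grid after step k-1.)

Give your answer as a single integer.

Answer: 9

Derivation:
Step 0 (initial): 1 infected
Step 1: +3 new -> 4 infected
Step 2: +6 new -> 10 infected
Step 3: +6 new -> 16 infected
Step 4: +7 new -> 23 infected
Step 5: +5 new -> 28 infected
Step 6: +5 new -> 33 infected
Step 7: +2 new -> 35 infected
Step 8: +1 new -> 36 infected
Step 9: +0 new -> 36 infected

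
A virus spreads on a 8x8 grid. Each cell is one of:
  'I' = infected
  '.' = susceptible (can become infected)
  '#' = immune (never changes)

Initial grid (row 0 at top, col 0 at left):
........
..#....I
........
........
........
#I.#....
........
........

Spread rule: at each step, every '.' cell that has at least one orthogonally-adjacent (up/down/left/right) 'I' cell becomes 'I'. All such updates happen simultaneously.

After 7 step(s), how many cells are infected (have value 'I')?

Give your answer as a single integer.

Answer: 61

Derivation:
Step 0 (initial): 2 infected
Step 1: +6 new -> 8 infected
Step 2: +10 new -> 18 infected
Step 3: +12 new -> 30 infected
Step 4: +13 new -> 43 infected
Step 5: +11 new -> 54 infected
Step 6: +6 new -> 60 infected
Step 7: +1 new -> 61 infected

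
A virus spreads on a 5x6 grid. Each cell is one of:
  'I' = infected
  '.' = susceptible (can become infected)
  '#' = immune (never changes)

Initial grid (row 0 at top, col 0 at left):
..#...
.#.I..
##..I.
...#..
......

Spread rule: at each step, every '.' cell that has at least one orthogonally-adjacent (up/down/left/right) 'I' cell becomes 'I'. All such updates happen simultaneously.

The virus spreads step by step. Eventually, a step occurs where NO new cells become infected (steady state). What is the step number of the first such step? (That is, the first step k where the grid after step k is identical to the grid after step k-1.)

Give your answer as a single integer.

Answer: 7

Derivation:
Step 0 (initial): 2 infected
Step 1: +6 new -> 8 infected
Step 2: +5 new -> 13 infected
Step 3: +4 new -> 17 infected
Step 4: +2 new -> 19 infected
Step 5: +2 new -> 21 infected
Step 6: +1 new -> 22 infected
Step 7: +0 new -> 22 infected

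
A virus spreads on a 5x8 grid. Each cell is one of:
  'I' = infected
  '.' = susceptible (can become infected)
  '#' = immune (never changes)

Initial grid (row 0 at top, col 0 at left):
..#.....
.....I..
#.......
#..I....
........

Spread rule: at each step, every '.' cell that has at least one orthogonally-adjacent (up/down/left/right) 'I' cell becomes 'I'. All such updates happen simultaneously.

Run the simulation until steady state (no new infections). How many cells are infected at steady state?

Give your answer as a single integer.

Step 0 (initial): 2 infected
Step 1: +8 new -> 10 infected
Step 2: +11 new -> 21 infected
Step 3: +8 new -> 29 infected
Step 4: +4 new -> 33 infected
Step 5: +3 new -> 36 infected
Step 6: +1 new -> 37 infected
Step 7: +0 new -> 37 infected

Answer: 37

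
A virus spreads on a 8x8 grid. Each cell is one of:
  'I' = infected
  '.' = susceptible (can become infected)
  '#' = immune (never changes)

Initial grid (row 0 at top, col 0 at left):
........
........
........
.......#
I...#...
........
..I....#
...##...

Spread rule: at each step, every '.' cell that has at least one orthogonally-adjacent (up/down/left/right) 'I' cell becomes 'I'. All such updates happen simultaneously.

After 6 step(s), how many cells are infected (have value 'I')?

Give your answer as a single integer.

Step 0 (initial): 2 infected
Step 1: +7 new -> 9 infected
Step 2: +8 new -> 17 infected
Step 3: +7 new -> 24 infected
Step 4: +7 new -> 31 infected
Step 5: +7 new -> 38 infected
Step 6: +7 new -> 45 infected

Answer: 45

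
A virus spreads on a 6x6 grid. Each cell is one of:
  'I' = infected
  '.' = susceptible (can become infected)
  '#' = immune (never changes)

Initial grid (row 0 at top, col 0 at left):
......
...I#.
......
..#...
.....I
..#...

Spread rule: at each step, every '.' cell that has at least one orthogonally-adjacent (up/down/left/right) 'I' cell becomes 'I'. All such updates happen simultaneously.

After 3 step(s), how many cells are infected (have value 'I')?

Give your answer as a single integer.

Step 0 (initial): 2 infected
Step 1: +6 new -> 8 infected
Step 2: +10 new -> 18 infected
Step 3: +7 new -> 25 infected

Answer: 25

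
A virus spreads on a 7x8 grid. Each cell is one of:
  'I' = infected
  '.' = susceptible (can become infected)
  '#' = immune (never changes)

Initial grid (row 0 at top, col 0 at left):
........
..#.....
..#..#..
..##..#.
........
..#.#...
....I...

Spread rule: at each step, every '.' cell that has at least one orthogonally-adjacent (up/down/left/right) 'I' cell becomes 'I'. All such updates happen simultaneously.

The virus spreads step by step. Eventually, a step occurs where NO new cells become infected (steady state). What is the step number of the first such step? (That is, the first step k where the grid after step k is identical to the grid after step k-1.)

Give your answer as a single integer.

Answer: 11

Derivation:
Step 0 (initial): 1 infected
Step 1: +2 new -> 3 infected
Step 2: +4 new -> 7 infected
Step 3: +5 new -> 12 infected
Step 4: +7 new -> 19 infected
Step 5: +4 new -> 23 infected
Step 6: +4 new -> 27 infected
Step 7: +5 new -> 32 infected
Step 8: +7 new -> 39 infected
Step 9: +6 new -> 45 infected
Step 10: +3 new -> 48 infected
Step 11: +0 new -> 48 infected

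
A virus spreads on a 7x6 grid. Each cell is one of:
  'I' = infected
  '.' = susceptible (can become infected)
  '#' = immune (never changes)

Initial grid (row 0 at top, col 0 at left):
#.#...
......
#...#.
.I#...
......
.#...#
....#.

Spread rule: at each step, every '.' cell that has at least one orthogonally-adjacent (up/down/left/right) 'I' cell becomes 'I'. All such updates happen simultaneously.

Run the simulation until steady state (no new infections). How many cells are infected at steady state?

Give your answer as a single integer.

Answer: 33

Derivation:
Step 0 (initial): 1 infected
Step 1: +3 new -> 4 infected
Step 2: +4 new -> 8 infected
Step 3: +7 new -> 15 infected
Step 4: +6 new -> 21 infected
Step 5: +7 new -> 28 infected
Step 6: +3 new -> 31 infected
Step 7: +2 new -> 33 infected
Step 8: +0 new -> 33 infected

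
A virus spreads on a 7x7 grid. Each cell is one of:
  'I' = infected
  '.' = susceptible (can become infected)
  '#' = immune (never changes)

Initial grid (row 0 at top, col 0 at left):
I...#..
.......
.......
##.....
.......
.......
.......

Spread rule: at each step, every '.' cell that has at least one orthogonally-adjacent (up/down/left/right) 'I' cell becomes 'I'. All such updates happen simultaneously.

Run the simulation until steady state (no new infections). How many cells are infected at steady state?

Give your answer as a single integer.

Answer: 46

Derivation:
Step 0 (initial): 1 infected
Step 1: +2 new -> 3 infected
Step 2: +3 new -> 6 infected
Step 3: +3 new -> 9 infected
Step 4: +2 new -> 11 infected
Step 5: +3 new -> 14 infected
Step 6: +4 new -> 18 infected
Step 7: +7 new -> 25 infected
Step 8: +8 new -> 33 infected
Step 9: +6 new -> 39 infected
Step 10: +4 new -> 43 infected
Step 11: +2 new -> 45 infected
Step 12: +1 new -> 46 infected
Step 13: +0 new -> 46 infected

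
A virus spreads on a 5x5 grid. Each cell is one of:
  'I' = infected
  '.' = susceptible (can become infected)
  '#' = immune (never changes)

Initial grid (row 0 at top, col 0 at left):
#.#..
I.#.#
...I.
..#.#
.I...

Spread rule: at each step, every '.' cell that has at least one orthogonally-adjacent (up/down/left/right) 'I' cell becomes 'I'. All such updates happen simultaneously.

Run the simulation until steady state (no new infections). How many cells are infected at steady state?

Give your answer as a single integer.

Step 0 (initial): 3 infected
Step 1: +9 new -> 12 infected
Step 2: +5 new -> 17 infected
Step 3: +2 new -> 19 infected
Step 4: +0 new -> 19 infected

Answer: 19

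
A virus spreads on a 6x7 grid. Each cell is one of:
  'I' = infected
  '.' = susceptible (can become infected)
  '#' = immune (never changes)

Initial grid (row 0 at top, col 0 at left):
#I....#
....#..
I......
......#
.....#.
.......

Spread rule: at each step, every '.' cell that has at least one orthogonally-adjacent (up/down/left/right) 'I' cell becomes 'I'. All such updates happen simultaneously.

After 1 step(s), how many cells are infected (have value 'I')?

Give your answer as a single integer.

Step 0 (initial): 2 infected
Step 1: +5 new -> 7 infected

Answer: 7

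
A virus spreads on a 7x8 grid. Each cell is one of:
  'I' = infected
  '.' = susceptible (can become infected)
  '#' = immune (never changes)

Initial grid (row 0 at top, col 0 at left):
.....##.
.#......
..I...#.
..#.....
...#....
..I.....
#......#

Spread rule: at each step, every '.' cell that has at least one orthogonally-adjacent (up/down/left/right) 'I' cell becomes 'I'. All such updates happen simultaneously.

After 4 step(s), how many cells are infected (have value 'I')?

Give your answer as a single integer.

Answer: 38

Derivation:
Step 0 (initial): 2 infected
Step 1: +7 new -> 9 infected
Step 2: +11 new -> 20 infected
Step 3: +11 new -> 31 infected
Step 4: +7 new -> 38 infected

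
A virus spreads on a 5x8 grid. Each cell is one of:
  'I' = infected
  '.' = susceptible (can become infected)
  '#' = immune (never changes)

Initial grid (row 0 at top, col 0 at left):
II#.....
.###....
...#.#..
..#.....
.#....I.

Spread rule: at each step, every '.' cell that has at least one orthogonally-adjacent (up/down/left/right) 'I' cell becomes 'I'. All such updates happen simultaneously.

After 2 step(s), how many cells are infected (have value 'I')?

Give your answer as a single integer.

Step 0 (initial): 3 infected
Step 1: +4 new -> 7 infected
Step 2: +5 new -> 12 infected

Answer: 12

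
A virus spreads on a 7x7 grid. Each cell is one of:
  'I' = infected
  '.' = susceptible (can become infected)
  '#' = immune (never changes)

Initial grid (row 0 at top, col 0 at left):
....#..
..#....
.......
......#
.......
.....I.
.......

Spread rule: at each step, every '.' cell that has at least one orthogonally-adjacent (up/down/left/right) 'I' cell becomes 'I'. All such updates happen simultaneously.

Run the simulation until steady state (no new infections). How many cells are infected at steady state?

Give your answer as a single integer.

Answer: 46

Derivation:
Step 0 (initial): 1 infected
Step 1: +4 new -> 5 infected
Step 2: +6 new -> 11 infected
Step 3: +5 new -> 16 infected
Step 4: +7 new -> 23 infected
Step 5: +8 new -> 31 infected
Step 6: +6 new -> 37 infected
Step 7: +3 new -> 40 infected
Step 8: +3 new -> 43 infected
Step 9: +2 new -> 45 infected
Step 10: +1 new -> 46 infected
Step 11: +0 new -> 46 infected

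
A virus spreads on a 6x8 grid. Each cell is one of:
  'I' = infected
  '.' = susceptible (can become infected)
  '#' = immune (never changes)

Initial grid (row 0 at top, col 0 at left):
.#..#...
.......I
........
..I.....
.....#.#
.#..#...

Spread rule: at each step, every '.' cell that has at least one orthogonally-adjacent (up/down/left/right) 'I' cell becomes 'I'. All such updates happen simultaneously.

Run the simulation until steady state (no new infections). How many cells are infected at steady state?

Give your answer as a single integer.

Answer: 42

Derivation:
Step 0 (initial): 2 infected
Step 1: +7 new -> 9 infected
Step 2: +12 new -> 21 infected
Step 3: +13 new -> 34 infected
Step 4: +4 new -> 38 infected
Step 5: +2 new -> 40 infected
Step 6: +2 new -> 42 infected
Step 7: +0 new -> 42 infected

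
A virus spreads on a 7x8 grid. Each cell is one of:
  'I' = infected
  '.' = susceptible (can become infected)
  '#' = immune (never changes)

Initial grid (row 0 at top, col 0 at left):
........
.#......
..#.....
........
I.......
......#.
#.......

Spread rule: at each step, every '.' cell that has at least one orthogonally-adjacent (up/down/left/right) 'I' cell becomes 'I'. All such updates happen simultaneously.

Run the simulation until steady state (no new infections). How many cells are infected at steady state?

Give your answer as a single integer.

Answer: 52

Derivation:
Step 0 (initial): 1 infected
Step 1: +3 new -> 4 infected
Step 2: +4 new -> 8 infected
Step 3: +6 new -> 14 infected
Step 4: +5 new -> 19 infected
Step 5: +6 new -> 25 infected
Step 6: +7 new -> 32 infected
Step 7: +7 new -> 39 infected
Step 8: +6 new -> 45 infected
Step 9: +4 new -> 49 infected
Step 10: +2 new -> 51 infected
Step 11: +1 new -> 52 infected
Step 12: +0 new -> 52 infected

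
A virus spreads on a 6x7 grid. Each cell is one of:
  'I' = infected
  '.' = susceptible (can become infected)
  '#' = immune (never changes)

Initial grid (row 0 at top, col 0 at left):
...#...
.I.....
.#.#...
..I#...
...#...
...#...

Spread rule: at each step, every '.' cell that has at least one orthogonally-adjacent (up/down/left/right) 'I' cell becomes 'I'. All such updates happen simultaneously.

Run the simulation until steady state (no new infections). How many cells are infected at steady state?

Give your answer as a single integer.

Step 0 (initial): 2 infected
Step 1: +6 new -> 8 infected
Step 2: +7 new -> 15 infected
Step 3: +3 new -> 18 infected
Step 4: +4 new -> 22 infected
Step 5: +4 new -> 26 infected
Step 6: +4 new -> 30 infected
Step 7: +3 new -> 33 infected
Step 8: +2 new -> 35 infected
Step 9: +1 new -> 36 infected
Step 10: +0 new -> 36 infected

Answer: 36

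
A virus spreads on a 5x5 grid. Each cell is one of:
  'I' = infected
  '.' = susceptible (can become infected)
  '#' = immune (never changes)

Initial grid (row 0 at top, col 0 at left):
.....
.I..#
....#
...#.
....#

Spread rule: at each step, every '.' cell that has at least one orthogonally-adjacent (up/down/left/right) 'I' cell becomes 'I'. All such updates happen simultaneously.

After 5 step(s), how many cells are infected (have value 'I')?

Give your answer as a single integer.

Answer: 20

Derivation:
Step 0 (initial): 1 infected
Step 1: +4 new -> 5 infected
Step 2: +6 new -> 11 infected
Step 3: +5 new -> 16 infected
Step 4: +3 new -> 19 infected
Step 5: +1 new -> 20 infected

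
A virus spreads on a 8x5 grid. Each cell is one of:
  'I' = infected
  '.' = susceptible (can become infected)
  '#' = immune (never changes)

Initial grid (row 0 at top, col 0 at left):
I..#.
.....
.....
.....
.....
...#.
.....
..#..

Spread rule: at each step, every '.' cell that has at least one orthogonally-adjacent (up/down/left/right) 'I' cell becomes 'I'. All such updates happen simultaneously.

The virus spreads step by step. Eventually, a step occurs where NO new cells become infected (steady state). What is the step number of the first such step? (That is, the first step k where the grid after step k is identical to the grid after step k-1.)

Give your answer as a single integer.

Answer: 12

Derivation:
Step 0 (initial): 1 infected
Step 1: +2 new -> 3 infected
Step 2: +3 new -> 6 infected
Step 3: +3 new -> 9 infected
Step 4: +4 new -> 13 infected
Step 5: +5 new -> 18 infected
Step 6: +6 new -> 24 infected
Step 7: +5 new -> 29 infected
Step 8: +3 new -> 32 infected
Step 9: +2 new -> 34 infected
Step 10: +2 new -> 36 infected
Step 11: +1 new -> 37 infected
Step 12: +0 new -> 37 infected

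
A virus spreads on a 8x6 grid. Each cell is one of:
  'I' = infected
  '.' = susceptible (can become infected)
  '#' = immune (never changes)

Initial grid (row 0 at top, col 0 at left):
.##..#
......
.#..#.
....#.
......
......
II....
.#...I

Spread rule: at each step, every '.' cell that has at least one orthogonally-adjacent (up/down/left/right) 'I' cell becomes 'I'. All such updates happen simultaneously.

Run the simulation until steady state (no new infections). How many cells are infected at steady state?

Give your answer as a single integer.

Answer: 41

Derivation:
Step 0 (initial): 3 infected
Step 1: +6 new -> 9 infected
Step 2: +8 new -> 17 infected
Step 3: +6 new -> 23 infected
Step 4: +5 new -> 28 infected
Step 5: +4 new -> 32 infected
Step 6: +5 new -> 37 infected
Step 7: +2 new -> 39 infected
Step 8: +2 new -> 41 infected
Step 9: +0 new -> 41 infected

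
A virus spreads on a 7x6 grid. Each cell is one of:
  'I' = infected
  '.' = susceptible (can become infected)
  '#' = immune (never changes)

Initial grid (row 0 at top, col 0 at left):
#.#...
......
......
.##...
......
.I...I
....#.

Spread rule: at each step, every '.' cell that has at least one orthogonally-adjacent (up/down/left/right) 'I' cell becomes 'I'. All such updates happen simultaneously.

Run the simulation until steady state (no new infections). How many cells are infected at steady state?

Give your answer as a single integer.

Step 0 (initial): 2 infected
Step 1: +7 new -> 9 infected
Step 2: +7 new -> 16 infected
Step 3: +5 new -> 21 infected
Step 4: +4 new -> 25 infected
Step 5: +5 new -> 30 infected
Step 6: +4 new -> 34 infected
Step 7: +3 new -> 37 infected
Step 8: +0 new -> 37 infected

Answer: 37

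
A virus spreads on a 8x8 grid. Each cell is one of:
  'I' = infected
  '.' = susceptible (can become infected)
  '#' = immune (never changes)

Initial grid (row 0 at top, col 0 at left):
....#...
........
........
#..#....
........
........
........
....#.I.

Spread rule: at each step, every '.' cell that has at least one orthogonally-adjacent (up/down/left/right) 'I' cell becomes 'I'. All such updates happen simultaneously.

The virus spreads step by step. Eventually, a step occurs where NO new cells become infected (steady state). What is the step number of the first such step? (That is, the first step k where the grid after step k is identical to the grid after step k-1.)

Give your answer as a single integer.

Step 0 (initial): 1 infected
Step 1: +3 new -> 4 infected
Step 2: +3 new -> 7 infected
Step 3: +4 new -> 11 infected
Step 4: +5 new -> 16 infected
Step 5: +7 new -> 23 infected
Step 6: +8 new -> 31 infected
Step 7: +8 new -> 39 infected
Step 8: +8 new -> 47 infected
Step 9: +4 new -> 51 infected
Step 10: +3 new -> 54 infected
Step 11: +3 new -> 57 infected
Step 12: +2 new -> 59 infected
Step 13: +1 new -> 60 infected
Step 14: +0 new -> 60 infected

Answer: 14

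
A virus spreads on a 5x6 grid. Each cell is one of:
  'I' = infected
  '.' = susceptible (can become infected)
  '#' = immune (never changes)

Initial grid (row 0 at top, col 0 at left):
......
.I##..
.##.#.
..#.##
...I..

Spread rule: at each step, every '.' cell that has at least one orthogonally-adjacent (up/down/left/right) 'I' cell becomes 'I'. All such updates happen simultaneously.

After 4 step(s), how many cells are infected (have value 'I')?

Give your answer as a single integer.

Step 0 (initial): 2 infected
Step 1: +5 new -> 7 infected
Step 2: +6 new -> 13 infected
Step 3: +4 new -> 17 infected
Step 4: +1 new -> 18 infected

Answer: 18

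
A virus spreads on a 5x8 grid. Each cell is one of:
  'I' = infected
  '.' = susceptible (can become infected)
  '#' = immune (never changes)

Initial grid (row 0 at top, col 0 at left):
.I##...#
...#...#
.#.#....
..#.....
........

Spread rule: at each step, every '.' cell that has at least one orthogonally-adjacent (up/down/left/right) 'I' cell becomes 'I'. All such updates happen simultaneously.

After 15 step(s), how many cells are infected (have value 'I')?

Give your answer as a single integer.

Step 0 (initial): 1 infected
Step 1: +2 new -> 3 infected
Step 2: +2 new -> 5 infected
Step 3: +2 new -> 7 infected
Step 4: +1 new -> 8 infected
Step 5: +2 new -> 10 infected
Step 6: +1 new -> 11 infected
Step 7: +1 new -> 12 infected
Step 8: +1 new -> 13 infected
Step 9: +2 new -> 15 infected
Step 10: +2 new -> 17 infected
Step 11: +3 new -> 20 infected
Step 12: +4 new -> 24 infected
Step 13: +4 new -> 28 infected
Step 14: +3 new -> 31 infected
Step 15: +1 new -> 32 infected

Answer: 32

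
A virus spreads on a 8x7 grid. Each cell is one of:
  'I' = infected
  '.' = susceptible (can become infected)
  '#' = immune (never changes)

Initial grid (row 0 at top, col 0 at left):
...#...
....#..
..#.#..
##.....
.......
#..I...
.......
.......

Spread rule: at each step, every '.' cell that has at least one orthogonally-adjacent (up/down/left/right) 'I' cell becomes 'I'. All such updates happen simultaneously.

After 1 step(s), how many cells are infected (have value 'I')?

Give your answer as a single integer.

Step 0 (initial): 1 infected
Step 1: +4 new -> 5 infected

Answer: 5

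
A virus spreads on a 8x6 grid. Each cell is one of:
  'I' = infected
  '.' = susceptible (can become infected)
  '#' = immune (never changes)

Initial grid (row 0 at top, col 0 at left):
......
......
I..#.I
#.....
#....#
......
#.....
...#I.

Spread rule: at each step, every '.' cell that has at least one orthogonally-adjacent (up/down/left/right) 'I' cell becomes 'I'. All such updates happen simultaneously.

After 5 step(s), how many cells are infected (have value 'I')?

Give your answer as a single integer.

Step 0 (initial): 3 infected
Step 1: +7 new -> 10 infected
Step 2: +10 new -> 20 infected
Step 3: +11 new -> 31 infected
Step 4: +8 new -> 39 infected
Step 5: +2 new -> 41 infected

Answer: 41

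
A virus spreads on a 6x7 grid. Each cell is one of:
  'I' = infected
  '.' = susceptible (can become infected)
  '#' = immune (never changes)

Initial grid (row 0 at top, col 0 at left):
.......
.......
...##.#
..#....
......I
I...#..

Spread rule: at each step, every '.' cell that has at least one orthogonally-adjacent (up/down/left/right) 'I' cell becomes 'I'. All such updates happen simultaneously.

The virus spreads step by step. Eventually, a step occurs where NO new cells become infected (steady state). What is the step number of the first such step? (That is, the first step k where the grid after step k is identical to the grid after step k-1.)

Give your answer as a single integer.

Answer: 8

Derivation:
Step 0 (initial): 2 infected
Step 1: +5 new -> 7 infected
Step 2: +6 new -> 13 infected
Step 3: +7 new -> 20 infected
Step 4: +4 new -> 24 infected
Step 5: +6 new -> 30 infected
Step 6: +5 new -> 35 infected
Step 7: +2 new -> 37 infected
Step 8: +0 new -> 37 infected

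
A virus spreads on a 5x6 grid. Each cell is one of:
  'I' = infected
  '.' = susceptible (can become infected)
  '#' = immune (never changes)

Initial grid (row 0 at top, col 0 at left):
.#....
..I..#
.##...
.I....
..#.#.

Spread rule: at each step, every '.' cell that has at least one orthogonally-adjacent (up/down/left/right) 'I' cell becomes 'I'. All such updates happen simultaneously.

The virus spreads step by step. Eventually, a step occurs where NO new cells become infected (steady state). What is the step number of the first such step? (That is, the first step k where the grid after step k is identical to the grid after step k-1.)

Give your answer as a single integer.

Step 0 (initial): 2 infected
Step 1: +6 new -> 8 infected
Step 2: +7 new -> 15 infected
Step 3: +5 new -> 20 infected
Step 4: +3 new -> 23 infected
Step 5: +1 new -> 24 infected
Step 6: +0 new -> 24 infected

Answer: 6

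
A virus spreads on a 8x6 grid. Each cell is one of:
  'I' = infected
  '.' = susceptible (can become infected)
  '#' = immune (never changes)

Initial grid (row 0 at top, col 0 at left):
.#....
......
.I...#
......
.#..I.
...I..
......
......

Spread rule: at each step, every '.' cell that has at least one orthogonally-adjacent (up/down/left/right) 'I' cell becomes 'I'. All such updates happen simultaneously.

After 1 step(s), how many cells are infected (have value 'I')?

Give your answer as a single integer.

Answer: 13

Derivation:
Step 0 (initial): 3 infected
Step 1: +10 new -> 13 infected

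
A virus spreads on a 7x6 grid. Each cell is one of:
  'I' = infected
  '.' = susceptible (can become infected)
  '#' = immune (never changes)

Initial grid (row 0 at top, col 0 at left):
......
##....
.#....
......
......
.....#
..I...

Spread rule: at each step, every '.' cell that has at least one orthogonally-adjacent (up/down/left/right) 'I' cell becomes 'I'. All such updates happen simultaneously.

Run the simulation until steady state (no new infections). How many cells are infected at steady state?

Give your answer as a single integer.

Answer: 38

Derivation:
Step 0 (initial): 1 infected
Step 1: +3 new -> 4 infected
Step 2: +5 new -> 9 infected
Step 3: +6 new -> 15 infected
Step 4: +5 new -> 20 infected
Step 5: +5 new -> 25 infected
Step 6: +5 new -> 30 infected
Step 7: +4 new -> 34 infected
Step 8: +3 new -> 37 infected
Step 9: +1 new -> 38 infected
Step 10: +0 new -> 38 infected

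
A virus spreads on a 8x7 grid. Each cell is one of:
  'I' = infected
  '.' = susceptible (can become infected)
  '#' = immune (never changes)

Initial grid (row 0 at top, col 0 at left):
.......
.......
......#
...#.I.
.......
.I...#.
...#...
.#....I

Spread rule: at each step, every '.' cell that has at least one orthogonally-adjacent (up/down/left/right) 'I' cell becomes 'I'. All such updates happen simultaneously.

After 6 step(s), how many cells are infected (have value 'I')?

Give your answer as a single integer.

Step 0 (initial): 3 infected
Step 1: +10 new -> 13 infected
Step 2: +13 new -> 26 infected
Step 3: +13 new -> 39 infected
Step 4: +6 new -> 45 infected
Step 5: +4 new -> 49 infected
Step 6: +2 new -> 51 infected

Answer: 51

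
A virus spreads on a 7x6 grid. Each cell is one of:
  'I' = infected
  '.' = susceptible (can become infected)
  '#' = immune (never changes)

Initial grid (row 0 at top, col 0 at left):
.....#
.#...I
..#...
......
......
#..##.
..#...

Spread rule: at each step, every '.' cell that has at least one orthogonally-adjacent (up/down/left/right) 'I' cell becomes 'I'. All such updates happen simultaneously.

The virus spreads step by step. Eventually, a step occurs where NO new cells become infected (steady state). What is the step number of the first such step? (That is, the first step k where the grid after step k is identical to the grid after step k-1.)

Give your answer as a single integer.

Answer: 11

Derivation:
Step 0 (initial): 1 infected
Step 1: +2 new -> 3 infected
Step 2: +4 new -> 7 infected
Step 3: +5 new -> 12 infected
Step 4: +4 new -> 16 infected
Step 5: +4 new -> 20 infected
Step 6: +4 new -> 24 infected
Step 7: +6 new -> 30 infected
Step 8: +3 new -> 33 infected
Step 9: +1 new -> 34 infected
Step 10: +1 new -> 35 infected
Step 11: +0 new -> 35 infected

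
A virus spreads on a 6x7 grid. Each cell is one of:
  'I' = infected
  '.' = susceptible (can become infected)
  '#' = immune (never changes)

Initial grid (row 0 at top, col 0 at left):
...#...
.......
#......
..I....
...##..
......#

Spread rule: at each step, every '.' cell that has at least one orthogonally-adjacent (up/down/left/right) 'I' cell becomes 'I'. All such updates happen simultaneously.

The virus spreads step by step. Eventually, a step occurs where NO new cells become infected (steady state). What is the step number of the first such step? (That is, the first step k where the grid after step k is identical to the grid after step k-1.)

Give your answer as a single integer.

Step 0 (initial): 1 infected
Step 1: +4 new -> 5 infected
Step 2: +7 new -> 12 infected
Step 3: +8 new -> 20 infected
Step 4: +8 new -> 28 infected
Step 5: +6 new -> 34 infected
Step 6: +2 new -> 36 infected
Step 7: +1 new -> 37 infected
Step 8: +0 new -> 37 infected

Answer: 8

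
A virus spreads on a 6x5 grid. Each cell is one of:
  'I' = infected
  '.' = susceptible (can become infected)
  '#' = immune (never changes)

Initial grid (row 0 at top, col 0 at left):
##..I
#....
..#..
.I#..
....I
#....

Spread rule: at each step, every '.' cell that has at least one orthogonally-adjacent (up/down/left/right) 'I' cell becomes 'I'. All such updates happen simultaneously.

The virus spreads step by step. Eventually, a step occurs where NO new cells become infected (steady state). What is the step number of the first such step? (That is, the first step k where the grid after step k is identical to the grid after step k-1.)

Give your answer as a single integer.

Answer: 4

Derivation:
Step 0 (initial): 3 infected
Step 1: +8 new -> 11 infected
Step 2: +10 new -> 21 infected
Step 3: +3 new -> 24 infected
Step 4: +0 new -> 24 infected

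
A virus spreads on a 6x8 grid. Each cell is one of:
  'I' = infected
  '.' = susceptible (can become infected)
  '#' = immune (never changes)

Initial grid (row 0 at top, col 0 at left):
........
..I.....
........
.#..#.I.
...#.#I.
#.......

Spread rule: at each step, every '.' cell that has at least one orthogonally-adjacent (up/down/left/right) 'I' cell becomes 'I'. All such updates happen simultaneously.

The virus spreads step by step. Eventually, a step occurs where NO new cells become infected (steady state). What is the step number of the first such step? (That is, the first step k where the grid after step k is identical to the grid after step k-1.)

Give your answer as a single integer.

Answer: 6

Derivation:
Step 0 (initial): 3 infected
Step 1: +9 new -> 12 infected
Step 2: +12 new -> 24 infected
Step 3: +10 new -> 34 infected
Step 4: +7 new -> 41 infected
Step 5: +2 new -> 43 infected
Step 6: +0 new -> 43 infected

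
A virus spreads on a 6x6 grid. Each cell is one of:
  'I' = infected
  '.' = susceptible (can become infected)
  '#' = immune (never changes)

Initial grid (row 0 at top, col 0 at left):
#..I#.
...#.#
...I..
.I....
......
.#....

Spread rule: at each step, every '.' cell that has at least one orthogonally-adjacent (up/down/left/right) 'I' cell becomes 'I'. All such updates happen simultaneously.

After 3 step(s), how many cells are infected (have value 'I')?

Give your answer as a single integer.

Step 0 (initial): 3 infected
Step 1: +8 new -> 11 infected
Step 2: +10 new -> 21 infected
Step 3: +6 new -> 27 infected

Answer: 27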